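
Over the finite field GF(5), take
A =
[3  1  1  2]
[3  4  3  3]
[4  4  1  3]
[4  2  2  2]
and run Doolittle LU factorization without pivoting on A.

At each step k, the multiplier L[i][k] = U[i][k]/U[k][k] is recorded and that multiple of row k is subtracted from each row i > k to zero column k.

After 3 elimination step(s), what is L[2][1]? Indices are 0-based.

L[2][1] = 2

Step 1: pivot at (0,0) is 3.
  row1 ← row1 − (1)·row0  ⇒  L[1][0]=1, U row1=(0, 3, 2, 1)
  row2 ← row2 − (3)·row0  ⇒  L[2][0]=3, U row2=(0, 1, 3, 2)
  row3 ← row3 − (3)·row0  ⇒  L[3][0]=3, U row3=(0, 4, 4, 1)
Step 2: pivot at (1,1) is 3.
  row2 ← row2 − (2)·row1  ⇒  L[2][1]=2, U row2=(0, 0, 4, 0)
  row3 ← row3 − (3)·row1  ⇒  L[3][1]=3, U row3=(0, 0, 3, 3)
Step 3: pivot at (2,2) is 4.
  row3 ← row3 − (2)·row2  ⇒  L[3][2]=2, U row3=(0, 0, 0, 3)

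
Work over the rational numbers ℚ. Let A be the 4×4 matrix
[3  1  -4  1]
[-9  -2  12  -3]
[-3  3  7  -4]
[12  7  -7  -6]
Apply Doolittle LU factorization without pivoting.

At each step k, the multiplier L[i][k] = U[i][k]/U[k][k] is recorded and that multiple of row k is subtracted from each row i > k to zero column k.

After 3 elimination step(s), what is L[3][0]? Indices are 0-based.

Step 1: pivot at (0,0) is 3.
  row1 ← row1 − (-3)·row0  ⇒  L[1][0]=-3, U row1=(0, 1, 0, 0)
  row2 ← row2 − (-1)·row0  ⇒  L[2][0]=-1, U row2=(0, 4, 3, -3)
  row3 ← row3 − (4)·row0  ⇒  L[3][0]=4, U row3=(0, 3, 9, -10)
Step 2: pivot at (1,1) is 1.
  row2 ← row2 − (4)·row1  ⇒  L[2][1]=4, U row2=(0, 0, 3, -3)
  row3 ← row3 − (3)·row1  ⇒  L[3][1]=3, U row3=(0, 0, 9, -10)
Step 3: pivot at (2,2) is 3.
  row3 ← row3 − (3)·row2  ⇒  L[3][2]=3, U row3=(0, 0, 0, -1)

L[3][0] = 4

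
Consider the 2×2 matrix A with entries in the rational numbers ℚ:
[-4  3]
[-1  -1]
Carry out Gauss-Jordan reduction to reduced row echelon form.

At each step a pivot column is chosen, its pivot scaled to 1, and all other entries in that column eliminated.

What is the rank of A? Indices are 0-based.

pivot(0,0)=-4: scale R0 → (1, -3/4)
  clear (1,0): R1 −= (-1)R0 → (0, -7/4)
pivot(1,1)=-7/4: scale R1 → (0, 1)
  clear (0,1): R0 −= (-3/4)R1 → (1, 0)

rank = 2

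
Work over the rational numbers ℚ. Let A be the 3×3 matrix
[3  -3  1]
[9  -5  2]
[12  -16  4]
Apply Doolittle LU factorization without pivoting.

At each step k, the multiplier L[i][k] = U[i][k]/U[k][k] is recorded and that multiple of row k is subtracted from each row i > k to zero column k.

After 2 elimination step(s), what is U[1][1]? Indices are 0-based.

k=0: U[0][0]=3
  eliminate (1,0): mult=3, new row 1: (0, 4, -1); set L[1][0]=3
  eliminate (2,0): mult=4, new row 2: (0, -4, 0); set L[2][0]=4
k=1: U[1][1]=4
  eliminate (2,1): mult=-1, new row 2: (0, 0, -1); set L[2][1]=-1

U[1][1] = 4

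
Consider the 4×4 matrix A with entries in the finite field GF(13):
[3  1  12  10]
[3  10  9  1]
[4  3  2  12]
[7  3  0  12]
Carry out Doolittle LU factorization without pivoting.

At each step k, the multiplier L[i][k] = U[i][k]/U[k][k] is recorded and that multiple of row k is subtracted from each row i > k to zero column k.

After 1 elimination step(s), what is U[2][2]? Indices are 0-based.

U[2][2] = 12

[col 0] pivot 3
  R1 -= 1*R0 → (0, 9, 10, 4)  (L[1][0] := 1)
  R2 -= 10*R0 → (0, 6, 12, 3)  (L[2][0] := 10)
  R3 -= 11*R0 → (0, 5, 11, 6)  (L[3][0] := 11)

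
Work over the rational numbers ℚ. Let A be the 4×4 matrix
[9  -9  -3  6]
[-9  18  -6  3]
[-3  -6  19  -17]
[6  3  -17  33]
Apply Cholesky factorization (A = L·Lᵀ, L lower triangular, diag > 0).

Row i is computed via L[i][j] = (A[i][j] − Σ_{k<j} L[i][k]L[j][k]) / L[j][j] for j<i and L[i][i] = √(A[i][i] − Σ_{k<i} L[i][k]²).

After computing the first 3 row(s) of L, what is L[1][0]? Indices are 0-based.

L[1][0] = -3

Step 1: L[0][0] = √(9) = 3.
  L[1][0] = (-9) / L[0][0] = -3.
Step 2: L[1][1] = √(9) = 3.
  L[2][0] = (-3) / L[0][0] = -1.
  L[2][1] = (-9) / L[1][1] = -3.
Step 3: L[2][2] = √(9) = 3.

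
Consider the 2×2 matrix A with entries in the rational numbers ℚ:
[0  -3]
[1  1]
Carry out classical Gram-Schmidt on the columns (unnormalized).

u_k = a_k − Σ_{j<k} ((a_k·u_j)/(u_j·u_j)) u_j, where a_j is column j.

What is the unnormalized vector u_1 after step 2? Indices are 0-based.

u_1 = (-3, 0)

Step 1: u_0 = a_0 = (0, 1).
Step 2: u_1 = a_1 − (1)·u_0 = (-3, 0).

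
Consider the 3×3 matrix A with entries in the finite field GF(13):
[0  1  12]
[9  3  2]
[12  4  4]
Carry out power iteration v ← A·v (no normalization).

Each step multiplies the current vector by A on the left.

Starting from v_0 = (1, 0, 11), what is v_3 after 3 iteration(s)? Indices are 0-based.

v_0 = (1, 0, 11).
v_1 = A·v_0 = (2, 5, 4).
v_2 = A·v_1 = (1, 2, 8).
v_3 = A·v_2 = (7, 5, 0).

v_3 = (7, 5, 0)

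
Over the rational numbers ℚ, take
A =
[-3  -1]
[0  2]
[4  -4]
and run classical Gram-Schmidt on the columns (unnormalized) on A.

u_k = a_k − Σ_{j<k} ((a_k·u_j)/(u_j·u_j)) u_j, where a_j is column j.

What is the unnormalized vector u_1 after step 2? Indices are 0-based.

u_1 = (-64/25, 2, -48/25)

Step 1: u_0 = a_0 = (-3, 0, 4).
Step 2: u_1 = a_1 − (-13/25)·u_0 = (-64/25, 2, -48/25).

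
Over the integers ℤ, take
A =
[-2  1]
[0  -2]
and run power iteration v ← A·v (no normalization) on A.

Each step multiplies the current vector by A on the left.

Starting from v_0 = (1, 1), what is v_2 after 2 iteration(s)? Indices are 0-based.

v_0 = (1, 1).
v_1 = A·v_0 = (-1, -2).
v_2 = A·v_1 = (0, 4).

v_2 = (0, 4)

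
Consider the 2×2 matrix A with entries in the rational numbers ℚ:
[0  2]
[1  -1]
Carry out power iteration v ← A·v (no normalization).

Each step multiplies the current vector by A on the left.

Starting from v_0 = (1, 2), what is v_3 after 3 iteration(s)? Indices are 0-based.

v_0 = (1, 2).
v_1 = A·v_0 = (4, -1).
v_2 = A·v_1 = (-2, 5).
v_3 = A·v_2 = (10, -7).

v_3 = (10, -7)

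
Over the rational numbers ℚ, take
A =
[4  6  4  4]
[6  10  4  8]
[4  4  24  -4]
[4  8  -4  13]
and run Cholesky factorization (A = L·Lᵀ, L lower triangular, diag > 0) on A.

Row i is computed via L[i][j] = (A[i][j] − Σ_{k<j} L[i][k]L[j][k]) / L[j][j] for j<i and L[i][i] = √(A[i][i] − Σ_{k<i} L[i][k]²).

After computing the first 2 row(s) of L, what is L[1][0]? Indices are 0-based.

Step 1: L[0][0] = √(4) = 2.
  L[1][0] = (6) / L[0][0] = 3.
Step 2: L[1][1] = √(1) = 1.

L[1][0] = 3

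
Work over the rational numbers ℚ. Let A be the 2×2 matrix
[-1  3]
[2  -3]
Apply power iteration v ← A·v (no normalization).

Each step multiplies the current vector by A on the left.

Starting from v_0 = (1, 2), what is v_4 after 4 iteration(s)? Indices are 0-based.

v_4 = (-383, 466)

v_0 = (1, 2).
v_1 = A·v_0 = (5, -4).
v_2 = A·v_1 = (-17, 22).
v_3 = A·v_2 = (83, -100).
v_4 = A·v_3 = (-383, 466).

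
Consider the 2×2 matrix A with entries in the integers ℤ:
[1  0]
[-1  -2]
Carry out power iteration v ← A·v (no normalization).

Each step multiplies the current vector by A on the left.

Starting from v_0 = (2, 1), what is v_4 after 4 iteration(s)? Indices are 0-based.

v_4 = (2, 26)

v_0 = (2, 1).
v_1 = A·v_0 = (2, -4).
v_2 = A·v_1 = (2, 6).
v_3 = A·v_2 = (2, -14).
v_4 = A·v_3 = (2, 26).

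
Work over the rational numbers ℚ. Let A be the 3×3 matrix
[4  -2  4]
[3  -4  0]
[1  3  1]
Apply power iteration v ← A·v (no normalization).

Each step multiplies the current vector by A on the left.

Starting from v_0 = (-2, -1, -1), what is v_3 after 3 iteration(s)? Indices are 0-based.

v_0 = (-2, -1, -1).
v_1 = A·v_0 = (-10, -2, -6).
v_2 = A·v_1 = (-60, -22, -22).
v_3 = A·v_2 = (-284, -92, -148).

v_3 = (-284, -92, -148)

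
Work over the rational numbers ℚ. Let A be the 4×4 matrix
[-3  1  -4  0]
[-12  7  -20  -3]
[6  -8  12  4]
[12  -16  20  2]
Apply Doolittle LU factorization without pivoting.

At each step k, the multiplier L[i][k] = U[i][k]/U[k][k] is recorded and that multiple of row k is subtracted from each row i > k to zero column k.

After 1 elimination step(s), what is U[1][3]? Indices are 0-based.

U[1][3] = -3

k=0: U[0][0]=-3
  eliminate (1,0): mult=4, new row 1: (0, 3, -4, -3); set L[1][0]=4
  eliminate (2,0): mult=-2, new row 2: (0, -6, 4, 4); set L[2][0]=-2
  eliminate (3,0): mult=-4, new row 3: (0, -12, 4, 2); set L[3][0]=-4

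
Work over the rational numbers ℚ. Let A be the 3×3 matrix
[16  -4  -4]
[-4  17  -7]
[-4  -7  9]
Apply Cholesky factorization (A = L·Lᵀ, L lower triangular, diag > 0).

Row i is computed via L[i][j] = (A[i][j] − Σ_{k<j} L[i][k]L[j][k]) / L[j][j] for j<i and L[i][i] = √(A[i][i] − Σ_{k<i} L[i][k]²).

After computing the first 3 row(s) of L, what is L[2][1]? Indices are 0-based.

L[2][1] = -2

Step 1: L[0][0] = √(16) = 4.
  L[1][0] = (-4) / L[0][0] = -1.
Step 2: L[1][1] = √(16) = 4.
  L[2][0] = (-4) / L[0][0] = -1.
  L[2][1] = (-8) / L[1][1] = -2.
Step 3: L[2][2] = √(4) = 2.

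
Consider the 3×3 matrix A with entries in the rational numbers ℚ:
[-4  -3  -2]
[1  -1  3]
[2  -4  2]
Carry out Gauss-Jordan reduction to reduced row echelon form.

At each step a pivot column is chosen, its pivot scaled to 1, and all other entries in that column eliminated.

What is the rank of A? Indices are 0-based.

rank = 3

step 1: normalize row 0 (÷-4) = (1, 3/4, 1/2)
  row 1: subtract 1×row0 = (0, -7/4, 5/2)
  row 2: subtract 2×row0 = (0, -11/2, 1)
step 2: normalize row 1 (÷-7/4) = (0, 1, -10/7)
  row 0: subtract 3/4×row1 = (1, 0, 11/7)
  row 2: subtract -11/2×row1 = (0, 0, -48/7)
step 3: normalize row 2 (÷-48/7) = (0, 0, 1)
  row 0: subtract 11/7×row2 = (1, 0, 0)
  row 1: subtract -10/7×row2 = (0, 1, 0)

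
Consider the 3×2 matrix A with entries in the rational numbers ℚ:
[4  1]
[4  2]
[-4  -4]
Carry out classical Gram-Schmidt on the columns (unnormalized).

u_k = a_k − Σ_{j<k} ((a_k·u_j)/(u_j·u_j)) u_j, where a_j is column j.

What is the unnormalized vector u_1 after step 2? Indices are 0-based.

u_1 = (-4/3, -1/3, -5/3)

Step 1: u_0 = a_0 = (4, 4, -4).
Step 2: u_1 = a_1 − (7/12)·u_0 = (-4/3, -1/3, -5/3).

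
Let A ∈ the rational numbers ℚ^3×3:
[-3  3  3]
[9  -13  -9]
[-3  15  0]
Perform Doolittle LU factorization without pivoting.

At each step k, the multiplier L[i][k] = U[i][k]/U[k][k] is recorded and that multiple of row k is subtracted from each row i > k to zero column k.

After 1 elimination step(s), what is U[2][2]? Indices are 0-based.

U[2][2] = -3

[col 0] pivot -3
  R1 -= -3*R0 → (0, -4, 0)  (L[1][0] := -3)
  R2 -= 1*R0 → (0, 12, -3)  (L[2][0] := 1)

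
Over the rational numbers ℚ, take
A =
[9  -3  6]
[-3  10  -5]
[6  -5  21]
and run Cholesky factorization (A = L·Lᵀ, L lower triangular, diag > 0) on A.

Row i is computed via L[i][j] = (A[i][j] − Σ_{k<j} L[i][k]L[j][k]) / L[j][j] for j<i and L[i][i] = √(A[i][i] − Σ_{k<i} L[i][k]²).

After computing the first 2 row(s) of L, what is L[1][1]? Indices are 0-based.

Step 1: L[0][0] = √(9) = 3.
  L[1][0] = (-3) / L[0][0] = -1.
Step 2: L[1][1] = √(9) = 3.

L[1][1] = 3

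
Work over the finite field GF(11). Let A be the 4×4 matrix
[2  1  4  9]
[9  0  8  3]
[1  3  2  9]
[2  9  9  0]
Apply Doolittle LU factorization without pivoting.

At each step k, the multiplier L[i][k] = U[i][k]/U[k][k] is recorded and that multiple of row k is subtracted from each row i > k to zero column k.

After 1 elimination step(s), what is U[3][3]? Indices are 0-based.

k=0: U[0][0]=2
  eliminate (1,0): mult=10, new row 1: (0, 1, 1, 1); set L[1][0]=10
  eliminate (2,0): mult=6, new row 2: (0, 8, 0, 10); set L[2][0]=6
  eliminate (3,0): mult=1, new row 3: (0, 8, 5, 2); set L[3][0]=1

U[3][3] = 2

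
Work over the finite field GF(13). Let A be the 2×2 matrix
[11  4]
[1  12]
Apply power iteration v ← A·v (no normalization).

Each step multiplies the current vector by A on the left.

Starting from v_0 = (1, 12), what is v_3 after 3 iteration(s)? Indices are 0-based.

v_0 = (1, 12).
v_1 = A·v_0 = (7, 2).
v_2 = A·v_1 = (7, 5).
v_3 = A·v_2 = (6, 2).

v_3 = (6, 2)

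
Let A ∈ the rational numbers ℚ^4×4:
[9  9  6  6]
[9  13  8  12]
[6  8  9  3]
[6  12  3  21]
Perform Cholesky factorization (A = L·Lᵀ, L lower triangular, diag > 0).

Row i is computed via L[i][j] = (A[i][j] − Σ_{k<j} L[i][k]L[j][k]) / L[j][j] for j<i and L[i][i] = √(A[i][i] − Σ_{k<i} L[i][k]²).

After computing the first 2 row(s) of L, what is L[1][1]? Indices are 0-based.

L[1][1] = 2

Step 1: L[0][0] = √(9) = 3.
  L[1][0] = (9) / L[0][0] = 3.
Step 2: L[1][1] = √(4) = 2.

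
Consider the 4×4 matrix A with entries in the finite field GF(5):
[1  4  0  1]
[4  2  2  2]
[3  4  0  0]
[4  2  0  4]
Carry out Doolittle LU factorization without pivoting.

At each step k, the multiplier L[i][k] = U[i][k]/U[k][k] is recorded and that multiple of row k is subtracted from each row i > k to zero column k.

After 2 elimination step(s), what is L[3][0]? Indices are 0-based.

L[3][0] = 4

[col 0] pivot 1
  R1 -= 4*R0 → (0, 1, 2, 3)  (L[1][0] := 4)
  R2 -= 3*R0 → (0, 2, 0, 2)  (L[2][0] := 3)
  R3 -= 4*R0 → (0, 1, 0, 0)  (L[3][0] := 4)
[col 1] pivot 1
  R2 -= 2*R1 → (0, 0, 1, 1)  (L[2][1] := 2)
  R3 -= 1*R1 → (0, 0, 3, 2)  (L[3][1] := 1)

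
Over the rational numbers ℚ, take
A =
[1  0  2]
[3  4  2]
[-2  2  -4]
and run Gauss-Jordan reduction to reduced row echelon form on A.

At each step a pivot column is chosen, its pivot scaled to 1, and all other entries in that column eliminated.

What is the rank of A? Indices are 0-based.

rank = 3

step 1: normalize row 0 (÷1) = (1, 0, 2)
  row 1: subtract 3×row0 = (0, 4, -4)
  row 2: subtract -2×row0 = (0, 2, 0)
step 2: normalize row 1 (÷4) = (0, 1, -1)
  row 2: subtract 2×row1 = (0, 0, 2)
step 3: normalize row 2 (÷2) = (0, 0, 1)
  row 0: subtract 2×row2 = (1, 0, 0)
  row 1: subtract -1×row2 = (0, 1, 0)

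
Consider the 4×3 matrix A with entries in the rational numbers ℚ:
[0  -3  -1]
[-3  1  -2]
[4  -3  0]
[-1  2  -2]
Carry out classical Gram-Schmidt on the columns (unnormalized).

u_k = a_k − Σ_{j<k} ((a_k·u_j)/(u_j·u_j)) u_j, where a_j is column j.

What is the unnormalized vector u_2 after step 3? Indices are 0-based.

Step 1: u_0 = a_0 = (0, -3, 4, -1).
Step 2: u_1 = a_1 − (-17/26)·u_0 = (-3, -25/26, -5/13, 35/26).
Step 3: u_2 = a_2 − (4/13)·u_0 − (58/309)·u_1 = (-45/103, -277/309, -358/309, -601/309).

u_2 = (-45/103, -277/309, -358/309, -601/309)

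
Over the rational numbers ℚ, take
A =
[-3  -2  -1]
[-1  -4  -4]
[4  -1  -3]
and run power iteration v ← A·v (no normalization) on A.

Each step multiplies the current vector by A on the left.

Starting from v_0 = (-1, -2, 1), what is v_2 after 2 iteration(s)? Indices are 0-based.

v_0 = (-1, -2, 1).
v_1 = A·v_0 = (6, 5, -5).
v_2 = A·v_1 = (-23, -6, 34).

v_2 = (-23, -6, 34)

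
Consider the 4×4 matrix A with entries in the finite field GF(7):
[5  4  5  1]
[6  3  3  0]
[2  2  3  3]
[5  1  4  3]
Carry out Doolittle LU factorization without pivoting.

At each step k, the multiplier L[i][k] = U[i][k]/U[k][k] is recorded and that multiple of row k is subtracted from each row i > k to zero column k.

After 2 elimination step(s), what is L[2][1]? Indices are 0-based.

L[2][1] = 6

Step 1: pivot at (0,0) is 5.
  row1 ← row1 − (4)·row0  ⇒  L[1][0]=4, U row1=(0, 1, 4, 3)
  row2 ← row2 − (6)·row0  ⇒  L[2][0]=6, U row2=(0, 6, 1, 4)
  row3 ← row3 − (1)·row0  ⇒  L[3][0]=1, U row3=(0, 4, 6, 2)
Step 2: pivot at (1,1) is 1.
  row2 ← row2 − (6)·row1  ⇒  L[2][1]=6, U row2=(0, 0, 5, 0)
  row3 ← row3 − (4)·row1  ⇒  L[3][1]=4, U row3=(0, 0, 4, 4)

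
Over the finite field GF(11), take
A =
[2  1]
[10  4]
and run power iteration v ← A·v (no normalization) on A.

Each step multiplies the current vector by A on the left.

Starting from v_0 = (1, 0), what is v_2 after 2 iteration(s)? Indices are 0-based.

v_0 = (1, 0).
v_1 = A·v_0 = (2, 10).
v_2 = A·v_1 = (3, 5).

v_2 = (3, 5)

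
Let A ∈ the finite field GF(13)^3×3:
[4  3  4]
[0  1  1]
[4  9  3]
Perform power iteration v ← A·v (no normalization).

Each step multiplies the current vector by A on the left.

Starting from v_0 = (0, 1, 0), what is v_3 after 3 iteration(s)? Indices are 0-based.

v_3 = (10, 6, 9)

v_0 = (0, 1, 0).
v_1 = A·v_0 = (3, 1, 9).
v_2 = A·v_1 = (12, 10, 9).
v_3 = A·v_2 = (10, 6, 9).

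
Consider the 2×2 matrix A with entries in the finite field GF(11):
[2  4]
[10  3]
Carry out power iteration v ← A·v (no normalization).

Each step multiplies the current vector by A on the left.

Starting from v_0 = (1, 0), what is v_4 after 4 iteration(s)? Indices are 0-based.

v_0 = (1, 0).
v_1 = A·v_0 = (2, 10).
v_2 = A·v_1 = (0, 6).
v_3 = A·v_2 = (2, 7).
v_4 = A·v_3 = (10, 8).

v_4 = (10, 8)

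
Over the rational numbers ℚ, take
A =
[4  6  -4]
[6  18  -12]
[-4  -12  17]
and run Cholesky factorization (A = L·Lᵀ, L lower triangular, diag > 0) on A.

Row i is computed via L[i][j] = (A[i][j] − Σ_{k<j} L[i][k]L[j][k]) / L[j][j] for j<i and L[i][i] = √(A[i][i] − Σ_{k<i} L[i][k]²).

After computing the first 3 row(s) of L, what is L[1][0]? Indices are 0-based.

L[1][0] = 3

Step 1: L[0][0] = √(4) = 2.
  L[1][0] = (6) / L[0][0] = 3.
Step 2: L[1][1] = √(9) = 3.
  L[2][0] = (-4) / L[0][0] = -2.
  L[2][1] = (-6) / L[1][1] = -2.
Step 3: L[2][2] = √(9) = 3.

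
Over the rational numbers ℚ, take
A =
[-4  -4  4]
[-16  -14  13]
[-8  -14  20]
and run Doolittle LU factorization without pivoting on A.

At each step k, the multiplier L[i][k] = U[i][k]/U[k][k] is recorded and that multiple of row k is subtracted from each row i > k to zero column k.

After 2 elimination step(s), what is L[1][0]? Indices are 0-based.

k=0: U[0][0]=-4
  eliminate (1,0): mult=4, new row 1: (0, 2, -3); set L[1][0]=4
  eliminate (2,0): mult=2, new row 2: (0, -6, 12); set L[2][0]=2
k=1: U[1][1]=2
  eliminate (2,1): mult=-3, new row 2: (0, 0, 3); set L[2][1]=-3

L[1][0] = 4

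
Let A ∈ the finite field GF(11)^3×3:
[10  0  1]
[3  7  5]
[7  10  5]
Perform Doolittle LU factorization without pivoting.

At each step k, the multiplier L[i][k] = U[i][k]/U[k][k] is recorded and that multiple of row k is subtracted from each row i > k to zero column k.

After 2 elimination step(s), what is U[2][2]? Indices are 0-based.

[col 0] pivot 10
  R1 -= 8*R0 → (0, 7, 8)  (L[1][0] := 8)
  R2 -= 4*R0 → (0, 10, 1)  (L[2][0] := 4)
[col 1] pivot 7
  R2 -= 3*R1 → (0, 0, 10)  (L[2][1] := 3)

U[2][2] = 10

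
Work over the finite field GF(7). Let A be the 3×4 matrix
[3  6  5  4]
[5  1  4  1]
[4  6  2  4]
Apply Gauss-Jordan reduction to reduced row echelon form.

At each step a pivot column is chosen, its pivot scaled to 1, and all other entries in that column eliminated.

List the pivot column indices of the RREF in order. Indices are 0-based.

pivot(0,0)=3: scale R0 → (1, 2, 4, 6)
  clear (1,0): R1 −= (5)R0 → (0, 5, 5, 6)
  clear (2,0): R2 −= (4)R0 → (0, 5, 0, 1)
pivot(1,1)=5: scale R1 → (0, 1, 1, 4)
  clear (0,1): R0 −= (2)R1 → (1, 0, 2, 5)
  clear (2,1): R2 −= (5)R1 → (0, 0, 2, 2)
pivot(2,2)=2: scale R2 → (0, 0, 1, 1)
  clear (0,2): R0 −= (2)R2 → (1, 0, 0, 3)
  clear (1,2): R1 −= (1)R2 → (0, 1, 0, 3)

pivot columns: 0, 1, 2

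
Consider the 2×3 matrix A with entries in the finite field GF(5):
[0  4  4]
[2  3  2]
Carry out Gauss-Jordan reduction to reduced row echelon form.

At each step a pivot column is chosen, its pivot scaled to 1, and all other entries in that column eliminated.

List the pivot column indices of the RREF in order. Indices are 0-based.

pivot columns: 0, 1

pivot(0,0): swap R0↔R1
pivot(0,0)=2: scale R0 → (1, 4, 1)
pivot(1,1)=4: scale R1 → (0, 1, 1)
  clear (0,1): R0 −= (4)R1 → (1, 0, 2)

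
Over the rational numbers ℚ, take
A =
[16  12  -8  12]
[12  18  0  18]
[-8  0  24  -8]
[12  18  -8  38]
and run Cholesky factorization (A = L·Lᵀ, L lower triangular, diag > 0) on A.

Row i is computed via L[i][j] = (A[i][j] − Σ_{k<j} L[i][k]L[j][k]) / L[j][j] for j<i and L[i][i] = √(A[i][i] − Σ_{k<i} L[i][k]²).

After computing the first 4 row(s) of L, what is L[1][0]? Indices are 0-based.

Step 1: L[0][0] = √(16) = 4.
  L[1][0] = (12) / L[0][0] = 3.
Step 2: L[1][1] = √(9) = 3.
  L[2][0] = (-8) / L[0][0] = -2.
  L[2][1] = (6) / L[1][1] = 2.
Step 3: L[2][2] = √(16) = 4.
  L[3][0] = (12) / L[0][0] = 3.
  L[3][1] = (9) / L[1][1] = 3.
  L[3][2] = (-8) / L[2][2] = -2.
Step 4: L[3][3] = √(16) = 4.

L[1][0] = 3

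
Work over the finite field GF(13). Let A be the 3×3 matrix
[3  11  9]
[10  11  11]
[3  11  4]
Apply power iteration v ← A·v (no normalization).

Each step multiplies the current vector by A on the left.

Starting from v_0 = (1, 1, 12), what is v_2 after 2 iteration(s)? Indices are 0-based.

v_0 = (1, 1, 12).
v_1 = A·v_0 = (5, 10, 10).
v_2 = A·v_1 = (7, 10, 9).

v_2 = (7, 10, 9)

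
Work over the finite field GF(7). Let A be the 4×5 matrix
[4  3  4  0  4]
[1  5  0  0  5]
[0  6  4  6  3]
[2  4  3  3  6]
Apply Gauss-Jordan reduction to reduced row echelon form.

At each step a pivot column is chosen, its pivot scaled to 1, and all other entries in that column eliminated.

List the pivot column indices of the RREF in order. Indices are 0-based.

[1] R0 /= 4  ⇒  (1, 6, 1, 0, 1)
     R1 -= 1·R0  ⇒  (0, 6, 6, 0, 4)
     R3 -= 2·R0  ⇒  (0, 6, 1, 3, 4)
[2] R1 /= 6  ⇒  (0, 1, 1, 0, 3)
     R0 -= 6·R1  ⇒  (1, 0, 2, 0, 4)
     R2 -= 6·R1  ⇒  (0, 0, 5, 6, 6)
     R3 -= 6·R1  ⇒  (0, 0, 2, 3, 0)
[3] R2 /= 5  ⇒  (0, 0, 1, 4, 4)
     R0 -= 2·R2  ⇒  (1, 0, 0, 6, 3)
     R1 -= 1·R2  ⇒  (0, 1, 0, 3, 6)
     R3 -= 2·R2  ⇒  (0, 0, 0, 2, 6)
[4] R3 /= 2  ⇒  (0, 0, 0, 1, 3)
     R0 -= 6·R3  ⇒  (1, 0, 0, 0, 6)
     R1 -= 3·R3  ⇒  (0, 1, 0, 0, 4)
     R2 -= 4·R3  ⇒  (0, 0, 1, 0, 6)

pivot columns: 0, 1, 2, 3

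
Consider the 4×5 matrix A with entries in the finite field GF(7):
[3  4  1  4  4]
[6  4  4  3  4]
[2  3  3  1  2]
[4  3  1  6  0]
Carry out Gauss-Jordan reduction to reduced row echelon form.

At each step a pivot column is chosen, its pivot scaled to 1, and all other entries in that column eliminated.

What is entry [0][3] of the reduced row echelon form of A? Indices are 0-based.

step 1: normalize row 0 (÷3) = (1, 6, 5, 6, 6)
  row 1: subtract 6×row0 = (0, 3, 2, 2, 3)
  row 2: subtract 2×row0 = (0, 5, 0, 3, 4)
  row 3: subtract 4×row0 = (0, 0, 2, 3, 4)
step 2: normalize row 1 (÷3) = (0, 1, 3, 3, 1)
  row 0: subtract 6×row1 = (1, 0, 1, 2, 0)
  row 2: subtract 5×row1 = (0, 0, 6, 2, 6)
step 3: normalize row 2 (÷6) = (0, 0, 1, 5, 1)
  row 0: subtract 1×row2 = (1, 0, 0, 4, 6)
  row 1: subtract 3×row2 = (0, 1, 0, 2, 5)
  row 3: subtract 2×row2 = (0, 0, 0, 0, 2)
skip col 3 (zero from row 3)
step 4: normalize row 3 (÷2) = (0, 0, 0, 0, 1)
  row 0: subtract 6×row3 = (1, 0, 0, 4, 0)
  row 1: subtract 5×row3 = (0, 1, 0, 2, 0)
  row 2: subtract 1×row3 = (0, 0, 1, 5, 0)

M[0][3] = 4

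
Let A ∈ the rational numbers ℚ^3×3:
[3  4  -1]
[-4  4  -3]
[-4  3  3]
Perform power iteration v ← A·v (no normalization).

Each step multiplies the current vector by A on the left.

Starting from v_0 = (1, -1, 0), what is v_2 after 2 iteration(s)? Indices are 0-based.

v_0 = (1, -1, 0).
v_1 = A·v_0 = (-1, -8, -7).
v_2 = A·v_1 = (-28, -7, -41).

v_2 = (-28, -7, -41)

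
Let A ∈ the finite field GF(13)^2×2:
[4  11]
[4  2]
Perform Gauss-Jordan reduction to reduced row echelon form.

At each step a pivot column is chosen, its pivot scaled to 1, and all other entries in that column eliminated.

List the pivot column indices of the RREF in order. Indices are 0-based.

[1] R0 /= 4  ⇒  (1, 6)
     R1 -= 4·R0  ⇒  (0, 4)
[2] R1 /= 4  ⇒  (0, 1)
     R0 -= 6·R1  ⇒  (1, 0)

pivot columns: 0, 1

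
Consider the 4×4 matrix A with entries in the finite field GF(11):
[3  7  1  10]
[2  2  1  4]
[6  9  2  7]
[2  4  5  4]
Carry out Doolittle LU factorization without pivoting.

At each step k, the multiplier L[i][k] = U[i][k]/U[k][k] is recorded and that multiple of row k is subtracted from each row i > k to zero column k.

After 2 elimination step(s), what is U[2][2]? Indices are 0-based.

k=0: U[0][0]=3
  eliminate (1,0): mult=8, new row 1: (0, 1, 4, 1); set L[1][0]=8
  eliminate (2,0): mult=2, new row 2: (0, 6, 0, 9); set L[2][0]=2
  eliminate (3,0): mult=8, new row 3: (0, 3, 8, 1); set L[3][0]=8
k=1: U[1][1]=1
  eliminate (2,1): mult=6, new row 2: (0, 0, 9, 3); set L[2][1]=6
  eliminate (3,1): mult=3, new row 3: (0, 0, 7, 9); set L[3][1]=3

U[2][2] = 9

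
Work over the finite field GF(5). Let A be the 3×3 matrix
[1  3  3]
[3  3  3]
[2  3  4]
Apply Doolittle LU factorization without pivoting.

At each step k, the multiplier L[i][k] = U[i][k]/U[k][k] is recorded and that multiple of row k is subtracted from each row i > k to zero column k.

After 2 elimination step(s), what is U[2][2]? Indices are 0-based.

U[2][2] = 1

k=0: U[0][0]=1
  eliminate (1,0): mult=3, new row 1: (0, 4, 4); set L[1][0]=3
  eliminate (2,0): mult=2, new row 2: (0, 2, 3); set L[2][0]=2
k=1: U[1][1]=4
  eliminate (2,1): mult=3, new row 2: (0, 0, 1); set L[2][1]=3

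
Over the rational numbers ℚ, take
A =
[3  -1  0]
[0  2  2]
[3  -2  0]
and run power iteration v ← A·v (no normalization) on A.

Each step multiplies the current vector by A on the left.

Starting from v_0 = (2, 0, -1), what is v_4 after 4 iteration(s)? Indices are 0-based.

v_0 = (2, 0, -1).
v_1 = A·v_0 = (6, -2, 6).
v_2 = A·v_1 = (20, 8, 22).
v_3 = A·v_2 = (52, 60, 44).
v_4 = A·v_3 = (96, 208, 36).

v_4 = (96, 208, 36)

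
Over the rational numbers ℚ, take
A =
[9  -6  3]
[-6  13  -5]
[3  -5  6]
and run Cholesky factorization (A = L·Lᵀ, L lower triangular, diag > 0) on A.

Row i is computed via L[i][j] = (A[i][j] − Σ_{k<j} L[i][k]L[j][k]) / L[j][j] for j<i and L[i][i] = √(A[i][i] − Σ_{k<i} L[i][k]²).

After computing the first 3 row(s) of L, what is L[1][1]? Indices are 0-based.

Step 1: L[0][0] = √(9) = 3.
  L[1][0] = (-6) / L[0][0] = -2.
Step 2: L[1][1] = √(9) = 3.
  L[2][0] = (3) / L[0][0] = 1.
  L[2][1] = (-3) / L[1][1] = -1.
Step 3: L[2][2] = √(4) = 2.

L[1][1] = 3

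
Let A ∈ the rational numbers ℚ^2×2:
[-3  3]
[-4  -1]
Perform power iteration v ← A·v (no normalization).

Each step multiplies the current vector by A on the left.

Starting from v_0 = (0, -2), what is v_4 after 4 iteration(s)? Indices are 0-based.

v_0 = (0, -2).
v_1 = A·v_0 = (-6, 2).
v_2 = A·v_1 = (24, 22).
v_3 = A·v_2 = (-6, -118).
v_4 = A·v_3 = (-336, 142).

v_4 = (-336, 142)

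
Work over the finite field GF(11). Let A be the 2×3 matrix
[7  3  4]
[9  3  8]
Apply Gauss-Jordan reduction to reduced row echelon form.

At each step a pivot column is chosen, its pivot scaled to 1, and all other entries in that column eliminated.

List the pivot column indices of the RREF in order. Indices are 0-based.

step 1: normalize row 0 (÷7) = (1, 2, 10)
  row 1: subtract 9×row0 = (0, 7, 6)
step 2: normalize row 1 (÷7) = (0, 1, 4)
  row 0: subtract 2×row1 = (1, 0, 2)

pivot columns: 0, 1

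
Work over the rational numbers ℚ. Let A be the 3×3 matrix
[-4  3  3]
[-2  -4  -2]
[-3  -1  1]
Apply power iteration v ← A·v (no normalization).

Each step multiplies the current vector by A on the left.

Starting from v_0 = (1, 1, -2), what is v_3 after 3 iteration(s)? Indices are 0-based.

v_3 = (137, -178, -29)

v_0 = (1, 1, -2).
v_1 = A·v_0 = (-7, -2, -6).
v_2 = A·v_1 = (4, 34, 17).
v_3 = A·v_2 = (137, -178, -29).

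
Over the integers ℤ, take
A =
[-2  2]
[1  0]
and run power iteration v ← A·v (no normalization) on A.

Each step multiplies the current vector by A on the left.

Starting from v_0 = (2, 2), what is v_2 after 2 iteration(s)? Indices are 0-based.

v_2 = (4, 0)

v_0 = (2, 2).
v_1 = A·v_0 = (0, 2).
v_2 = A·v_1 = (4, 0).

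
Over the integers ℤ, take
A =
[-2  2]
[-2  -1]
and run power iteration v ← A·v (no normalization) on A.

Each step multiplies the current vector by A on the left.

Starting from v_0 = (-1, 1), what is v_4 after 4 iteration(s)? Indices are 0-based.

v_4 = (54, -9)

v_0 = (-1, 1).
v_1 = A·v_0 = (4, 1).
v_2 = A·v_1 = (-6, -9).
v_3 = A·v_2 = (-6, 21).
v_4 = A·v_3 = (54, -9).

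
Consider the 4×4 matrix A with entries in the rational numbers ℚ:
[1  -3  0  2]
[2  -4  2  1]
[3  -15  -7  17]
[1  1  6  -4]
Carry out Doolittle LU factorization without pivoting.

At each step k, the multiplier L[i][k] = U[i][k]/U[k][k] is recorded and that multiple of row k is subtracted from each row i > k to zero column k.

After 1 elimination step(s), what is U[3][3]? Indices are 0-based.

[col 0] pivot 1
  R1 -= 2*R0 → (0, 2, 2, -3)  (L[1][0] := 2)
  R2 -= 3*R0 → (0, -6, -7, 11)  (L[2][0] := 3)
  R3 -= 1*R0 → (0, 4, 6, -6)  (L[3][0] := 1)

U[3][3] = -6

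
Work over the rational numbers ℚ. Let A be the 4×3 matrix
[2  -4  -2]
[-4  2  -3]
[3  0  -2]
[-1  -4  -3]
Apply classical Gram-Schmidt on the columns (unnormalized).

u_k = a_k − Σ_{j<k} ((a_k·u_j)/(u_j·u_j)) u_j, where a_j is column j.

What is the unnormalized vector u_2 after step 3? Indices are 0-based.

u_2 = (-9/13, -33/13, -81/26, -15/26)

Step 1: u_0 = a_0 = (2, -4, 3, -1).
Step 2: u_1 = a_1 − (-2/5)·u_0 = (-16/5, 2/5, 6/5, -22/5).
Step 3: u_2 = a_2 − (1/6)·u_0 − (20/39)·u_1 = (-9/13, -33/13, -81/26, -15/26).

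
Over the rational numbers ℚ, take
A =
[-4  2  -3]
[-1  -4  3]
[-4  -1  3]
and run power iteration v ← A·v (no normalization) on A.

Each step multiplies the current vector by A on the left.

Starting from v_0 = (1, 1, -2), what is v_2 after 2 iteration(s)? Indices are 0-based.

v_2 = (-5, 7, -38)

v_0 = (1, 1, -2).
v_1 = A·v_0 = (4, -11, -11).
v_2 = A·v_1 = (-5, 7, -38).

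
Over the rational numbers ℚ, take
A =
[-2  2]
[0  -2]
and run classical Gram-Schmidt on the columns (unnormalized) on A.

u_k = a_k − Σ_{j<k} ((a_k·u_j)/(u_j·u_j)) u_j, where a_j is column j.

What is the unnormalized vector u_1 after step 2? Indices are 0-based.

Step 1: u_0 = a_0 = (-2, 0).
Step 2: u_1 = a_1 − (-1)·u_0 = (0, -2).

u_1 = (0, -2)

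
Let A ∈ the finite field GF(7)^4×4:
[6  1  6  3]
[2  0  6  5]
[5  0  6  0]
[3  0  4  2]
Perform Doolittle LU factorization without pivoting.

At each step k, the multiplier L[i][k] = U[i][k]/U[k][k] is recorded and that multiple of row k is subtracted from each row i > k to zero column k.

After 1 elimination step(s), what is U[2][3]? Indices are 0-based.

k=0: U[0][0]=6
  eliminate (1,0): mult=5, new row 1: (0, 2, 4, 4); set L[1][0]=5
  eliminate (2,0): mult=2, new row 2: (0, 5, 1, 1); set L[2][0]=2
  eliminate (3,0): mult=4, new row 3: (0, 3, 1, 4); set L[3][0]=4

U[2][3] = 1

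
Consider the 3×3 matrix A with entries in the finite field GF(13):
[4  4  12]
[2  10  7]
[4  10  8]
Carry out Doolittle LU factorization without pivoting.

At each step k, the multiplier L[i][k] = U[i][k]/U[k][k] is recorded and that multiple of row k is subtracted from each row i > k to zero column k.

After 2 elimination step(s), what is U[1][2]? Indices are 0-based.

k=0: U[0][0]=4
  eliminate (1,0): mult=7, new row 1: (0, 8, 1); set L[1][0]=7
  eliminate (2,0): mult=1, new row 2: (0, 6, 9); set L[2][0]=1
k=1: U[1][1]=8
  eliminate (2,1): mult=4, new row 2: (0, 0, 5); set L[2][1]=4

U[1][2] = 1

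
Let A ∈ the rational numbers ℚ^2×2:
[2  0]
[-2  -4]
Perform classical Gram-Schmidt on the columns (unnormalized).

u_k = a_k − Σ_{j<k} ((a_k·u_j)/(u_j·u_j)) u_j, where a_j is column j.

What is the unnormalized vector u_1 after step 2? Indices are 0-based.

u_1 = (-2, -2)

Step 1: u_0 = a_0 = (2, -2).
Step 2: u_1 = a_1 − (1)·u_0 = (-2, -2).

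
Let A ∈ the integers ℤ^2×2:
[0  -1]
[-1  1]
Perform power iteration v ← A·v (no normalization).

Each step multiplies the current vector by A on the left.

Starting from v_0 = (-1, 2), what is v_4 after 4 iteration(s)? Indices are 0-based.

v_4 = (-8, 13)

v_0 = (-1, 2).
v_1 = A·v_0 = (-2, 3).
v_2 = A·v_1 = (-3, 5).
v_3 = A·v_2 = (-5, 8).
v_4 = A·v_3 = (-8, 13).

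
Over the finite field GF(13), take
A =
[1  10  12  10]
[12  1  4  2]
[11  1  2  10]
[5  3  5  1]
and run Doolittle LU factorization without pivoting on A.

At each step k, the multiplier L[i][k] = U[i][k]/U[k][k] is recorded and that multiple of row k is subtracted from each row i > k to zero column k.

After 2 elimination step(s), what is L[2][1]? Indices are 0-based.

[col 0] pivot 1
  R1 -= 12*R0 → (0, 11, 3, 12)  (L[1][0] := 12)
  R2 -= 11*R0 → (0, 8, 0, 4)  (L[2][0] := 11)
  R3 -= 5*R0 → (0, 5, 10, 3)  (L[3][0] := 5)
[col 1] pivot 11
  R2 -= 9*R1 → (0, 0, 12, 0)  (L[2][1] := 9)
  R3 -= 4*R1 → (0, 0, 11, 7)  (L[3][1] := 4)

L[2][1] = 9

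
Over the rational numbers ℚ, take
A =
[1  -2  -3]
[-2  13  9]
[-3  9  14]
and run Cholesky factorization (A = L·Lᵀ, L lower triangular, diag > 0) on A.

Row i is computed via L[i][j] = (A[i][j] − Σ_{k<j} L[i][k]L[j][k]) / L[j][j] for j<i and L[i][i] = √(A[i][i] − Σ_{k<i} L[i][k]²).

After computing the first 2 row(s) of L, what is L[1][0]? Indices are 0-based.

L[1][0] = -2

Step 1: L[0][0] = √(1) = 1.
  L[1][0] = (-2) / L[0][0] = -2.
Step 2: L[1][1] = √(9) = 3.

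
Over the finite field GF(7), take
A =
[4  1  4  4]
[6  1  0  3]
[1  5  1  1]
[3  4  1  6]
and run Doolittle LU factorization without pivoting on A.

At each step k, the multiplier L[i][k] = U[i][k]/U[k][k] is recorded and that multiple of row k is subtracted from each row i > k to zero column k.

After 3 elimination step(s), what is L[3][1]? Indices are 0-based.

L[3][1] = 4

[col 0] pivot 4
  R1 -= 5*R0 → (0, 3, 1, 4)  (L[1][0] := 5)
  R2 -= 2*R0 → (0, 3, 0, 0)  (L[2][0] := 2)
  R3 -= 6*R0 → (0, 5, 5, 3)  (L[3][0] := 6)
[col 1] pivot 3
  R2 -= 1*R1 → (0, 0, 6, 3)  (L[2][1] := 1)
  R3 -= 4*R1 → (0, 0, 1, 1)  (L[3][1] := 4)
[col 2] pivot 6
  R3 -= 6*R2 → (0, 0, 0, 4)  (L[3][2] := 6)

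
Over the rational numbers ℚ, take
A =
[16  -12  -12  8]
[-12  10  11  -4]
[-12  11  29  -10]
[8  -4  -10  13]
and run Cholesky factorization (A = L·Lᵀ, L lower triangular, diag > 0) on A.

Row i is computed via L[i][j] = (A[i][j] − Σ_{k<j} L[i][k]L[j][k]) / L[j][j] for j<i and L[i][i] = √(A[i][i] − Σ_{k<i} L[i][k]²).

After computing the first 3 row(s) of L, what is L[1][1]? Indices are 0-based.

L[1][1] = 1

Step 1: L[0][0] = √(16) = 4.
  L[1][0] = (-12) / L[0][0] = -3.
Step 2: L[1][1] = √(1) = 1.
  L[2][0] = (-12) / L[0][0] = -3.
  L[2][1] = (2) / L[1][1] = 2.
Step 3: L[2][2] = √(16) = 4.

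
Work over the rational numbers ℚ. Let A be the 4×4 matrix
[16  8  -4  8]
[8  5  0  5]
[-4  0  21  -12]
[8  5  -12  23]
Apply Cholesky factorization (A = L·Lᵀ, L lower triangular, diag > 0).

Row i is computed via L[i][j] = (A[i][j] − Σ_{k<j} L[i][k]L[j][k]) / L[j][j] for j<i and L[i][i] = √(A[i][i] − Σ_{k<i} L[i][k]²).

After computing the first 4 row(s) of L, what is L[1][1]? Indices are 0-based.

Step 1: L[0][0] = √(16) = 4.
  L[1][0] = (8) / L[0][0] = 2.
Step 2: L[1][1] = √(1) = 1.
  L[2][0] = (-4) / L[0][0] = -1.
  L[2][1] = (2) / L[1][1] = 2.
Step 3: L[2][2] = √(16) = 4.
  L[3][0] = (8) / L[0][0] = 2.
  L[3][1] = (1) / L[1][1] = 1.
  L[3][2] = (-12) / L[2][2] = -3.
Step 4: L[3][3] = √(9) = 3.

L[1][1] = 1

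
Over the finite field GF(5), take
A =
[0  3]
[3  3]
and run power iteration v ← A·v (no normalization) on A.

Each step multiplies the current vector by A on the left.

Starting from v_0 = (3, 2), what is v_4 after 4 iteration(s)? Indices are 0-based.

v_0 = (3, 2).
v_1 = A·v_0 = (1, 0).
v_2 = A·v_1 = (0, 3).
v_3 = A·v_2 = (4, 4).
v_4 = A·v_3 = (2, 4).

v_4 = (2, 4)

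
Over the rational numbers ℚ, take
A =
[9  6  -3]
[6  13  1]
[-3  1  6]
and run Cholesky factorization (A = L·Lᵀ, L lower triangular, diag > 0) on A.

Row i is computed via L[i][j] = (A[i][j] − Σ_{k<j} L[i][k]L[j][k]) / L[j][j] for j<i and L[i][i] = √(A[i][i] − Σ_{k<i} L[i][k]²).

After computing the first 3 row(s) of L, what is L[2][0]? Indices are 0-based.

Step 1: L[0][0] = √(9) = 3.
  L[1][0] = (6) / L[0][0] = 2.
Step 2: L[1][1] = √(9) = 3.
  L[2][0] = (-3) / L[0][0] = -1.
  L[2][1] = (3) / L[1][1] = 1.
Step 3: L[2][2] = √(4) = 2.

L[2][0] = -1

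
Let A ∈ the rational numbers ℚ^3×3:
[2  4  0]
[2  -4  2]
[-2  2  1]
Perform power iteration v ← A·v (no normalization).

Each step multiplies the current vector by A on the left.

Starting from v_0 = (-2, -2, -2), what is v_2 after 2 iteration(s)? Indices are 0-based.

v_2 = (-24, -28, 22)

v_0 = (-2, -2, -2).
v_1 = A·v_0 = (-12, 0, -2).
v_2 = A·v_1 = (-24, -28, 22).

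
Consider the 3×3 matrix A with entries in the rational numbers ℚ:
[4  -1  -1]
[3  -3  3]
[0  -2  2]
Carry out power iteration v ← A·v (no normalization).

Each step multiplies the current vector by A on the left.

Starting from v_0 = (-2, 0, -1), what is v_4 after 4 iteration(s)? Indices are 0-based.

v_0 = (-2, 0, -1).
v_1 = A·v_0 = (-7, -9, -2).
v_2 = A·v_1 = (-17, 0, 14).
v_3 = A·v_2 = (-82, -9, 28).
v_4 = A·v_3 = (-347, -135, 74).

v_4 = (-347, -135, 74)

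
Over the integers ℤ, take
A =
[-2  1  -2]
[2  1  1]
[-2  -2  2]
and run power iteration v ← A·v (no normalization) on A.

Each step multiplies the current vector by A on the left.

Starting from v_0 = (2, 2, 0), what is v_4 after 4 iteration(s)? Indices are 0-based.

v_4 = (218, -86, -200)

v_0 = (2, 2, 0).
v_1 = A·v_0 = (-2, 6, -8).
v_2 = A·v_1 = (26, -6, -24).
v_3 = A·v_2 = (-10, 22, -88).
v_4 = A·v_3 = (218, -86, -200).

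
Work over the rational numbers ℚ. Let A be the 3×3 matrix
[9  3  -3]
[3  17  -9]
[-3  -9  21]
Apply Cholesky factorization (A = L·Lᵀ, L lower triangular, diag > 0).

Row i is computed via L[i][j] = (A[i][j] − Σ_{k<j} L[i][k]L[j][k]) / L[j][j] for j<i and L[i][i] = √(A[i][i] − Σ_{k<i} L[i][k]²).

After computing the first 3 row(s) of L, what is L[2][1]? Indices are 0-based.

Step 1: L[0][0] = √(9) = 3.
  L[1][0] = (3) / L[0][0] = 1.
Step 2: L[1][1] = √(16) = 4.
  L[2][0] = (-3) / L[0][0] = -1.
  L[2][1] = (-8) / L[1][1] = -2.
Step 3: L[2][2] = √(16) = 4.

L[2][1] = -2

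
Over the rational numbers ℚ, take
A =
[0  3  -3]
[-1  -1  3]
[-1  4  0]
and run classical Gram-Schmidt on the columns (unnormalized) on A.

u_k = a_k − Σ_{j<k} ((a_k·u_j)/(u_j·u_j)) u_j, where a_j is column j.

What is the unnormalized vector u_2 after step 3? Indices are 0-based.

u_2 = (-30/43, -18/43, 18/43)

Step 1: u_0 = a_0 = (0, -1, -1).
Step 2: u_1 = a_1 − (-3/2)·u_0 = (3, -5/2, 5/2).
Step 3: u_2 = a_2 − (-3/2)·u_0 − (-33/43)·u_1 = (-30/43, -18/43, 18/43).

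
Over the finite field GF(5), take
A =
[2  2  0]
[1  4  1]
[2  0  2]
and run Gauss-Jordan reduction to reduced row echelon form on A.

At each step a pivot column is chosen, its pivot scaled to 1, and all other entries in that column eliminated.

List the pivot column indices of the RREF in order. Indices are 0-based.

pivot columns: 0, 1, 2

pivot(0,0)=2: scale R0 → (1, 1, 0)
  clear (1,0): R1 −= (1)R0 → (0, 3, 1)
  clear (2,0): R2 −= (2)R0 → (0, 3, 2)
pivot(1,1)=3: scale R1 → (0, 1, 2)
  clear (0,1): R0 −= (1)R1 → (1, 0, 3)
  clear (2,1): R2 −= (3)R1 → (0, 0, 1)
pivot(2,2)=1: scale R2 → (0, 0, 1)
  clear (0,2): R0 −= (3)R2 → (1, 0, 0)
  clear (1,2): R1 −= (2)R2 → (0, 1, 0)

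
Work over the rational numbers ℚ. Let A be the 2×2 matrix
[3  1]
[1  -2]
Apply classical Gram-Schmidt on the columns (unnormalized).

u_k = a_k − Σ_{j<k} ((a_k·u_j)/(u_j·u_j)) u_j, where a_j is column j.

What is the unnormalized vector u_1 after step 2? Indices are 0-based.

u_1 = (7/10, -21/10)

Step 1: u_0 = a_0 = (3, 1).
Step 2: u_1 = a_1 − (1/10)·u_0 = (7/10, -21/10).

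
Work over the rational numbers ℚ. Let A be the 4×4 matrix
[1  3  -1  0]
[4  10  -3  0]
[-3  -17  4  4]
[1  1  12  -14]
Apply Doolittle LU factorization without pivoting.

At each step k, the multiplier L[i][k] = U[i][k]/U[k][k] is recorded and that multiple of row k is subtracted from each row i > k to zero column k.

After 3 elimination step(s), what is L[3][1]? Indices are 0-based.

L[3][1] = 1

Step 1: pivot at (0,0) is 1.
  row1 ← row1 − (4)·row0  ⇒  L[1][0]=4, U row1=(0, -2, 1, 0)
  row2 ← row2 − (-3)·row0  ⇒  L[2][0]=-3, U row2=(0, -8, 1, 4)
  row3 ← row3 − (1)·row0  ⇒  L[3][0]=1, U row3=(0, -2, 13, -14)
Step 2: pivot at (1,1) is -2.
  row2 ← row2 − (4)·row1  ⇒  L[2][1]=4, U row2=(0, 0, -3, 4)
  row3 ← row3 − (1)·row1  ⇒  L[3][1]=1, U row3=(0, 0, 12, -14)
Step 3: pivot at (2,2) is -3.
  row3 ← row3 − (-4)·row2  ⇒  L[3][2]=-4, U row3=(0, 0, 0, 2)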